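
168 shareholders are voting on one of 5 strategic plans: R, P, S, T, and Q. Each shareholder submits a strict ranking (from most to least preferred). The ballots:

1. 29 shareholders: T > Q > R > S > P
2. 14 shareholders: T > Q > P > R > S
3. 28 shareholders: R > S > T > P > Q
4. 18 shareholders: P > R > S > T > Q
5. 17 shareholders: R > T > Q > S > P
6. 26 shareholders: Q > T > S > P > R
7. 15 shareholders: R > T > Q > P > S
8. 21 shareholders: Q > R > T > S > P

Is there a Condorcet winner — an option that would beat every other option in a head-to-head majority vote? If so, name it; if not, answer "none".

none

Checking pairwise contests:
Q beats R 90–78.
R beats P 110–58.
R beats S 142–26.
R beats T 99–69.
T beats Q 121–47.
Every option loses at least one head-to-head, so there is no Condorcet winner.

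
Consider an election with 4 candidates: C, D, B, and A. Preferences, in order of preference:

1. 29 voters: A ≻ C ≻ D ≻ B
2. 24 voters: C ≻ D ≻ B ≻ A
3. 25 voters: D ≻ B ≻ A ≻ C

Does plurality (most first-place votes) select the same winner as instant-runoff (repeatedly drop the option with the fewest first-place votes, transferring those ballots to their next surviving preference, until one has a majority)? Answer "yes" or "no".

no

Plurality — first-place votes: C 24, D 25, B 0, A 29. Winner: A.
Instant-runoff — R1 C 24, D 25, B 0, A 29 (B out); R2 C 24, D 25, A 29 (C out); R3 D 49, A 29 (D winner). Winner: D.
The two methods disagree.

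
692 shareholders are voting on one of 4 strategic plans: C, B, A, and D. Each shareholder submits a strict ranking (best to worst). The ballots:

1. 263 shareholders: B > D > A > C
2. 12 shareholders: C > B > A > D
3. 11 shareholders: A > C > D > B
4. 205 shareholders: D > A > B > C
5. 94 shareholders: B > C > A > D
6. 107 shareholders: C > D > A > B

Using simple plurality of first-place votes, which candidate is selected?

First-place votes: C 119, B 357, A 11, D 205.
B has the most first-place votes.

B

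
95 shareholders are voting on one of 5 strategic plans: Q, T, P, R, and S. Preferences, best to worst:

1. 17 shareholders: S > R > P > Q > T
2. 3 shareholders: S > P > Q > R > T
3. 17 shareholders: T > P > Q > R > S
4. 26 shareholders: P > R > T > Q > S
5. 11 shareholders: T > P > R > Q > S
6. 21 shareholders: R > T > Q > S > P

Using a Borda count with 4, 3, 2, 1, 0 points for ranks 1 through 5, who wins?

Q: 17·1 + 3·2 + 17·2 + 26·1 + 11·1 + 21·2 = 136
T: 17·0 + 3·0 + 17·4 + 26·2 + 11·4 + 21·3 = 227
P: 17·2 + 3·3 + 17·3 + 26·4 + 11·3 + 21·0 = 231
R: 17·3 + 3·1 + 17·1 + 26·3 + 11·2 + 21·4 = 255
S: 17·4 + 3·4 + 17·0 + 26·0 + 11·0 + 21·1 = 101
R has the highest Borda score (255).

R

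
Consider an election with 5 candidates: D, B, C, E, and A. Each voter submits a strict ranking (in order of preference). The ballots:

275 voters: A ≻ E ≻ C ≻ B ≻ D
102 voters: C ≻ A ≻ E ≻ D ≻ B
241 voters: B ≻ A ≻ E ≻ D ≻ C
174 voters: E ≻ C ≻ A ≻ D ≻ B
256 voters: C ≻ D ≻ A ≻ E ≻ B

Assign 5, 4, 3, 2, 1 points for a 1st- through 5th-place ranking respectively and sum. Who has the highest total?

D: 275·1 + 102·2 + 241·2 + 174·2 + 256·4 = 2333
B: 275·2 + 102·1 + 241·5 + 174·1 + 256·1 = 2287
C: 275·3 + 102·5 + 241·1 + 174·4 + 256·5 = 3552
E: 275·4 + 102·3 + 241·3 + 174·5 + 256·2 = 3511
A: 275·5 + 102·4 + 241·4 + 174·3 + 256·3 = 4037
A has the highest Borda score (4037).

A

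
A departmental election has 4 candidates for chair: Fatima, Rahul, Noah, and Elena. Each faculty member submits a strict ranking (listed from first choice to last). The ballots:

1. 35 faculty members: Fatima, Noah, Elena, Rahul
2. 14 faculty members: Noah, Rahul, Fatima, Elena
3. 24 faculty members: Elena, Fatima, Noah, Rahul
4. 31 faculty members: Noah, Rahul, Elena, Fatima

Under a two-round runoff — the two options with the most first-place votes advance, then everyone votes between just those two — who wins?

Round 1 first-place votes: Fatima 35, Rahul 0, Noah 45, Elena 24.
Noah and Fatima advance.
Runoff: Noah is preferred to Fatima by 45 voters; Fatima by 59.
Fatima wins the runoff.

Fatima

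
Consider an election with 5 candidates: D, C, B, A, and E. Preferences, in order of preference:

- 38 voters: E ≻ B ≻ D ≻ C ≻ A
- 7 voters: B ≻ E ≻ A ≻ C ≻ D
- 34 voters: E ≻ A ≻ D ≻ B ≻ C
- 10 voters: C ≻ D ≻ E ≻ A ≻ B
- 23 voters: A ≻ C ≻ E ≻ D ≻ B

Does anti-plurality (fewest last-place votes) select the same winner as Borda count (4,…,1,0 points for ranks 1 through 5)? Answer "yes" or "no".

yes

Anti-plurality — last-place votes: D 7, C 34, B 33, A 38, E 0. Winner: E.
Borda — scores: D 197, C 154, B 176, A 218, E 375. Winner: E.
The two methods agree.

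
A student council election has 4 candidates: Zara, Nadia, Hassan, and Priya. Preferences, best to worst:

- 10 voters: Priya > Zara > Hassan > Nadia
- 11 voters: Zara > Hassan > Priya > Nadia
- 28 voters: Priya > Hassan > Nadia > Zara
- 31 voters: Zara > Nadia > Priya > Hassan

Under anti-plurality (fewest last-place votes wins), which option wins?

Last-place votes: Zara 28, Nadia 21, Hassan 31, Priya 0.
Priya is ranked last by the fewest voters, so Priya wins.

Priya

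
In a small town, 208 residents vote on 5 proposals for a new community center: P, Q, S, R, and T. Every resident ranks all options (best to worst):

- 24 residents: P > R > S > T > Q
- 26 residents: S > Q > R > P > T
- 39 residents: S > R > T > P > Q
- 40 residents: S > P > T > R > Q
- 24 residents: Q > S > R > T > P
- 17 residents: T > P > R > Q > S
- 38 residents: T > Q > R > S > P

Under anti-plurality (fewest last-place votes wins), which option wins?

R

Last-place votes: P 62, Q 103, S 17, R 0, T 26.
R is ranked last by the fewest voters, so R wins.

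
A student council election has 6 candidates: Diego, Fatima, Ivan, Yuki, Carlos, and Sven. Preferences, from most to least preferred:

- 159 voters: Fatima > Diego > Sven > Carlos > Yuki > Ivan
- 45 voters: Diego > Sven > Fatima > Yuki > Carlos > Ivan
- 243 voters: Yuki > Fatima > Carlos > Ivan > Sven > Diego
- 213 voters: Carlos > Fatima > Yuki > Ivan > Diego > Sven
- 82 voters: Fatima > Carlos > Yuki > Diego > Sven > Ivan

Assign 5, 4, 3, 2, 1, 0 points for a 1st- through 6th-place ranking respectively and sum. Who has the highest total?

Fatima

Diego: 159·4 + 45·5 + 243·0 + 213·1 + 82·2 = 1238
Fatima: 159·5 + 45·3 + 243·4 + 213·4 + 82·5 = 3164
Ivan: 159·0 + 45·0 + 243·2 + 213·2 + 82·0 = 912
Yuki: 159·1 + 45·2 + 243·5 + 213·3 + 82·3 = 2349
Carlos: 159·2 + 45·1 + 243·3 + 213·5 + 82·4 = 2485
Sven: 159·3 + 45·4 + 243·1 + 213·0 + 82·1 = 982
Fatima has the highest Borda score (3164).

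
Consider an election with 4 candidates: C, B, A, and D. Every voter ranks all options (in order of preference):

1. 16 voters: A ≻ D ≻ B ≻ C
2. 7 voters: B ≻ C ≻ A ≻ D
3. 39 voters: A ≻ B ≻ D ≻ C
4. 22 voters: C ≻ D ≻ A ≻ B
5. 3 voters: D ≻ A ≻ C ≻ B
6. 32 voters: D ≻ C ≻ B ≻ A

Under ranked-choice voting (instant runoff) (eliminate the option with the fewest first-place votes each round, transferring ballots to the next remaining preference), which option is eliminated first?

B

Round 1: C 22, B 7, A 55, D 35. Eliminate B.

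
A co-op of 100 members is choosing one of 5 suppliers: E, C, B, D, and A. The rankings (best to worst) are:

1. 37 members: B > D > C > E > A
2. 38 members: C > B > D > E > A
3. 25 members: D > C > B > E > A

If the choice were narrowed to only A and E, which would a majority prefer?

E

Voters preferring A to E: 0; preferring E to A: 100.
E wins the head-to-head.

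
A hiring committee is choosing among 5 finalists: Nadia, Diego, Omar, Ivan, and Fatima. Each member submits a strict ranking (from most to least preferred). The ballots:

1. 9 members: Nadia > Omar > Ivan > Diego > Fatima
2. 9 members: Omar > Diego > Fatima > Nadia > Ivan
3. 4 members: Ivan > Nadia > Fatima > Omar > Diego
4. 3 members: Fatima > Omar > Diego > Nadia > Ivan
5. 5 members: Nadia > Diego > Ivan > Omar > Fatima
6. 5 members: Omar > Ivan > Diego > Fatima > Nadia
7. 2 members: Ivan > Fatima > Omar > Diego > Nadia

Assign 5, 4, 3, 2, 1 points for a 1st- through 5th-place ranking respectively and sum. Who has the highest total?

Nadia: 9·5 + 9·2 + 4·4 + 3·2 + 5·5 + 5·1 + 2·1 = 117
Diego: 9·2 + 9·4 + 4·1 + 3·3 + 5·4 + 5·3 + 2·2 = 106
Omar: 9·4 + 9·5 + 4·2 + 3·4 + 5·2 + 5·5 + 2·3 = 142
Ivan: 9·3 + 9·1 + 4·5 + 3·1 + 5·3 + 5·4 + 2·5 = 104
Fatima: 9·1 + 9·3 + 4·3 + 3·5 + 5·1 + 5·2 + 2·4 = 86
Omar has the highest Borda score (142).

Omar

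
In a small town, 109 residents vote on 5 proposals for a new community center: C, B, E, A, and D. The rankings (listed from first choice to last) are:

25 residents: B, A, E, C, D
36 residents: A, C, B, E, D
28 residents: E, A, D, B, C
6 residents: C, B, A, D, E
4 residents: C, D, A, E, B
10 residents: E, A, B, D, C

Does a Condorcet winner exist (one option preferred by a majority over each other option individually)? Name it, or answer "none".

A vs C: 99–10 for A.
A vs B: 78–31 for A.
A vs E: 71–38 for A.
A vs D: 105–4 for A.
A beats every other option head-to-head.

A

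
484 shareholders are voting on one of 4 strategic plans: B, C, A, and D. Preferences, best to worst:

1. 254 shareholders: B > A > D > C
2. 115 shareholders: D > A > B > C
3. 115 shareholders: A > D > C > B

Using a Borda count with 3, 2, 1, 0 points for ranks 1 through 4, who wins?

A

B: 254·3 + 115·1 + 115·0 = 877
C: 254·0 + 115·0 + 115·1 = 115
A: 254·2 + 115·2 + 115·3 = 1083
D: 254·1 + 115·3 + 115·2 = 829
A has the highest Borda score (1083).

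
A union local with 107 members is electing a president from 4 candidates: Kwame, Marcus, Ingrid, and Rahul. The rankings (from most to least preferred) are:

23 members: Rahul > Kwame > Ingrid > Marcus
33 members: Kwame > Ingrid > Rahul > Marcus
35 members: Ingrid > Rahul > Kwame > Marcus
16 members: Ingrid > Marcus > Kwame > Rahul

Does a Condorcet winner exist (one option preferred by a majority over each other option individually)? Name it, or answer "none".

none

Checking pairwise contests:
Rahul beats Kwame 58–49.
Kwame beats Marcus 91–16.
Kwame beats Ingrid 56–51.
Ingrid beats Rahul 84–23.
Every option loses at least one head-to-head, so there is no Condorcet winner.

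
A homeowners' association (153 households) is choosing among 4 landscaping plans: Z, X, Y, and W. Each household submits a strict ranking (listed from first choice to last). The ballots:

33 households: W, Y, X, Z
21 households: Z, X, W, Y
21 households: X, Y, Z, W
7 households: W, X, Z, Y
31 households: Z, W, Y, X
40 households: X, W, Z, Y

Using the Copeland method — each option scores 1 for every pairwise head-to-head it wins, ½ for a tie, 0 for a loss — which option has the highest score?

Z: beats Y; loses to X and W → score 1.
X: beats Z, Y, and W → score 3.
Y: loses to Z, X, and W → score 0.
W: beats Z and Y; loses to X → score 2.
X has the best pairwise record.

X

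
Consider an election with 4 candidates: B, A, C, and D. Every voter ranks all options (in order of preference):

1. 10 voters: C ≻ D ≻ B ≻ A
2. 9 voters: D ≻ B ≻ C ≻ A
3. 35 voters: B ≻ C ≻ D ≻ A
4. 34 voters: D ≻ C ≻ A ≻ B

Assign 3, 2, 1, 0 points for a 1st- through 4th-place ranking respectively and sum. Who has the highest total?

B: 10·1 + 9·2 + 35·3 + 34·0 = 133
A: 10·0 + 9·0 + 35·0 + 34·1 = 34
C: 10·3 + 9·1 + 35·2 + 34·2 = 177
D: 10·2 + 9·3 + 35·1 + 34·3 = 184
D has the highest Borda score (184).

D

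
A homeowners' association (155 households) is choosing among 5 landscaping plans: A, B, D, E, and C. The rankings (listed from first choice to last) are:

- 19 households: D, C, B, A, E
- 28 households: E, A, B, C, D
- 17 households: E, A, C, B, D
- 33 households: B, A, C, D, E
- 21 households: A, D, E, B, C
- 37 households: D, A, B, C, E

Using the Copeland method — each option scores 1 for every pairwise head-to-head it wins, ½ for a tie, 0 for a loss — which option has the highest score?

A: beats B, D, E, and C → score 4.
B: beats D, E, and C; loses to A → score 3.
D: beats E; loses to A, B, and C → score 1.
E: loses to A, B, D, and C → score 0.
C: beats D and E; loses to A and B → score 2.
A has the best pairwise record.

A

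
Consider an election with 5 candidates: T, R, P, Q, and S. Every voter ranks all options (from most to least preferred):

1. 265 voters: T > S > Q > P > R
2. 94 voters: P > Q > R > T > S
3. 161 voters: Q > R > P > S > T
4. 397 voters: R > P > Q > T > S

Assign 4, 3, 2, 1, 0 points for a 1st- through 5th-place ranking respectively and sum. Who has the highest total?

R

T: 265·4 + 94·1 + 161·0 + 397·1 = 1551
R: 265·0 + 94·2 + 161·3 + 397·4 = 2259
P: 265·1 + 94·4 + 161·2 + 397·3 = 2154
Q: 265·2 + 94·3 + 161·4 + 397·2 = 2250
S: 265·3 + 94·0 + 161·1 + 397·0 = 956
R has the highest Borda score (2259).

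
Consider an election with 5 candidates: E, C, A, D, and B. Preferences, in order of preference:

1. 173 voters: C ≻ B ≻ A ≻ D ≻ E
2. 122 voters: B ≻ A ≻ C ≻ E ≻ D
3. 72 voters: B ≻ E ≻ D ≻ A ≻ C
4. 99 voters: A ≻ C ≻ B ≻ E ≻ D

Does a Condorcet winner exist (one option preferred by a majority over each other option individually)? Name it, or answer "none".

none

Checking pairwise contests:
C beats E 394–72.
A beats C 293–173.
B beats A 367–99.
E beats D 293–173.
C beats B 272–194.
Every option loses at least one head-to-head, so there is no Condorcet winner.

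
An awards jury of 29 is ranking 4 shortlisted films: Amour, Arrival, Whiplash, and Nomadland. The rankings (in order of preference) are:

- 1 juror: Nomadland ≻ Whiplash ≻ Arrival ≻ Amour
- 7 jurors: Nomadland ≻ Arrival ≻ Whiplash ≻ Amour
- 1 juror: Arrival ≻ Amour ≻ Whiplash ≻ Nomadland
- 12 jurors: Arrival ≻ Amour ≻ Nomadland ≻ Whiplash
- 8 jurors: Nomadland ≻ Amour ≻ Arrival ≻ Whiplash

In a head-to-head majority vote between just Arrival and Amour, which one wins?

Arrival

Voters preferring Arrival to Amour: 21; preferring Amour to Arrival: 8.
Arrival wins the head-to-head.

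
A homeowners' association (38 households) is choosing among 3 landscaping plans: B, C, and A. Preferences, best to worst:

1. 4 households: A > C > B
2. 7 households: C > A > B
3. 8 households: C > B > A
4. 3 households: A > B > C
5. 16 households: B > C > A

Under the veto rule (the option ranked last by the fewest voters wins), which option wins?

Last-place votes: B 11, C 3, A 24.
C is ranked last by the fewest voters, so C wins.

C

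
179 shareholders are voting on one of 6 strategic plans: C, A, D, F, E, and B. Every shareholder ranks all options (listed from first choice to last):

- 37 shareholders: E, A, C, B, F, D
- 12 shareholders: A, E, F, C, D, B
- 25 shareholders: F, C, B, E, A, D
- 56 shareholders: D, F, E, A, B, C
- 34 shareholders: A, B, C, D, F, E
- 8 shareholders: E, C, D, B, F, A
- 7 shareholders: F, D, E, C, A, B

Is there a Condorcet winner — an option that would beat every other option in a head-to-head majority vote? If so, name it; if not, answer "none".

Checking pairwise contests:
A beats C 139–40.
F beats A 96–83.
C beats D 116–63.
D beats F 98–81.
D beats E 97–82.
A beats B 146–33.
Every option loses at least one head-to-head, so there is no Condorcet winner.

none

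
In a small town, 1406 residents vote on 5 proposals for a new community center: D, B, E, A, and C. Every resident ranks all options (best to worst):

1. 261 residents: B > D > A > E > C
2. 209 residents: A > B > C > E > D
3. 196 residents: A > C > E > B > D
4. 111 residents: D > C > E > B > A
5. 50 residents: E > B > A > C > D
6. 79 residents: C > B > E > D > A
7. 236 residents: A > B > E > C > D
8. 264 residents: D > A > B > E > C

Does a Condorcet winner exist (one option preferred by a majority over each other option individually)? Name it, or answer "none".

none

Checking pairwise contests:
B beats D 1031–375.
A beats B 905–501.
B beats E 1049–357.
D beats A 715–691.
B beats C 1020–386.
Every option loses at least one head-to-head, so there is no Condorcet winner.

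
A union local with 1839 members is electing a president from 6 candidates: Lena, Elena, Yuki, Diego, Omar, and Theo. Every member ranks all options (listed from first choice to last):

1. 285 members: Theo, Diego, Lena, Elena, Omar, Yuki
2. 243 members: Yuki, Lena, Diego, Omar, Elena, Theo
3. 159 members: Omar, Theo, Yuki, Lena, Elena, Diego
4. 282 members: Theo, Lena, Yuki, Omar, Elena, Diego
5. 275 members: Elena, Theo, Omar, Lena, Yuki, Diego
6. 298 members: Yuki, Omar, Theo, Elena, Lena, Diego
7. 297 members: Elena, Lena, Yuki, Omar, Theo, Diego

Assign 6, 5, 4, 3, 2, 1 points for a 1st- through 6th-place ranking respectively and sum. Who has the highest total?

Theo

Lena: 285·4 + 243·5 + 159·3 + 282·5 + 275·3 + 298·2 + 297·5 = 7148
Elena: 285·3 + 243·2 + 159·2 + 282·2 + 275·6 + 298·3 + 297·6 = 6549
Yuki: 285·1 + 243·6 + 159·4 + 282·4 + 275·2 + 298·6 + 297·4 = 7033
Diego: 285·5 + 243·4 + 159·1 + 282·1 + 275·1 + 298·1 + 297·1 = 3708
Omar: 285·2 + 243·3 + 159·6 + 282·3 + 275·4 + 298·5 + 297·3 = 6580
Theo: 285·6 + 243·1 + 159·5 + 282·6 + 275·5 + 298·4 + 297·2 = 7601
Theo has the highest Borda score (7601).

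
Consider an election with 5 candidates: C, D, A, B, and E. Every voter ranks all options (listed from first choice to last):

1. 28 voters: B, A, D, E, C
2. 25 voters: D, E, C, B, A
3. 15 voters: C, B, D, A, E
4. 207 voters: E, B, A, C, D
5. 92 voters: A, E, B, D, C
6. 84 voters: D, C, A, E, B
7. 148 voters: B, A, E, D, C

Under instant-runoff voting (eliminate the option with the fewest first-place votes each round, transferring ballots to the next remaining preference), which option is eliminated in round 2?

A

Round 1: C 15, D 109, A 92, B 176, E 207. Eliminate C.
Round 2: D 109, A 92, B 191, E 207. Eliminate A.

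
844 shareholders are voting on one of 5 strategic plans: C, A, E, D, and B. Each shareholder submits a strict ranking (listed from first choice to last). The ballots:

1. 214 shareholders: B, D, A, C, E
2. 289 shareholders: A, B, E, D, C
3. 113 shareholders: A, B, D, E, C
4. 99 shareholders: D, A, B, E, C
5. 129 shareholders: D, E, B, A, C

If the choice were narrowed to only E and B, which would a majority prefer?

Voters preferring E to B: 129; preferring B to E: 715.
B wins the head-to-head.

B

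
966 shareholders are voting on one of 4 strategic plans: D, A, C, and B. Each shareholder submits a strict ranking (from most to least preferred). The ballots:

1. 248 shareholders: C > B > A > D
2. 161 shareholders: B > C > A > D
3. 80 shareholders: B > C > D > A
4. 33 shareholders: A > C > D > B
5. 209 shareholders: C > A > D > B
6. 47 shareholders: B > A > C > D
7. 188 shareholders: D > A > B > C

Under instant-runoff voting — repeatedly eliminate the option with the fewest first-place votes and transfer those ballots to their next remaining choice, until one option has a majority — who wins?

Round 1: D 188, A 33, C 457, B 288. Eliminate A.
Round 2: D 188, C 490, B 288. C has a majority.

C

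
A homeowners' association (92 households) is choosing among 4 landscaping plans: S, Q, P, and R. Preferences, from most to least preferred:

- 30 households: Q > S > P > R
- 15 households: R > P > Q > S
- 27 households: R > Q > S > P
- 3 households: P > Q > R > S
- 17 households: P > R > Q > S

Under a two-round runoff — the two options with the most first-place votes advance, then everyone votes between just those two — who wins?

R

Round 1 first-place votes: S 0, Q 30, P 20, R 42.
R and Q advance.
Runoff: R is preferred to Q by 59 voters; Q by 33.
R wins the runoff.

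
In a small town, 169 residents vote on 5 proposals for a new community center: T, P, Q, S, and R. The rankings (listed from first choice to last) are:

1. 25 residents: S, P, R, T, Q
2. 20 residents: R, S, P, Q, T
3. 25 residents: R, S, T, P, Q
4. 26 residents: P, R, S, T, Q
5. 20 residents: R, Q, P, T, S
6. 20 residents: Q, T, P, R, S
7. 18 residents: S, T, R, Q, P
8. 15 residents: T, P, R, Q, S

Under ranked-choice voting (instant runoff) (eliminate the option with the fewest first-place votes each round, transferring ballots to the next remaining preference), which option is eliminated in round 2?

Q

Round 1: T 15, P 26, Q 20, S 43, R 65. Eliminate T.
Round 2: P 41, Q 20, S 43, R 65. Eliminate Q.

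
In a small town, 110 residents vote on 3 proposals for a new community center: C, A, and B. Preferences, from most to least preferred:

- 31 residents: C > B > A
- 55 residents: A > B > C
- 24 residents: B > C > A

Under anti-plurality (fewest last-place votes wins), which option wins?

B

Last-place votes: C 55, A 55, B 0.
B is ranked last by the fewest voters, so B wins.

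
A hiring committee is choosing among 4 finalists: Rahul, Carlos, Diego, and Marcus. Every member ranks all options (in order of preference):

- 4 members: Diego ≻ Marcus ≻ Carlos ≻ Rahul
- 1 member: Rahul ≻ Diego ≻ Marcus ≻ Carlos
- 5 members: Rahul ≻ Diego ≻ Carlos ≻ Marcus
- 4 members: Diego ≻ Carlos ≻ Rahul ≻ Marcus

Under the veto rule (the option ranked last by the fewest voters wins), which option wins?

Last-place votes: Rahul 4, Carlos 1, Diego 0, Marcus 9.
Diego is ranked last by the fewest voters, so Diego wins.

Diego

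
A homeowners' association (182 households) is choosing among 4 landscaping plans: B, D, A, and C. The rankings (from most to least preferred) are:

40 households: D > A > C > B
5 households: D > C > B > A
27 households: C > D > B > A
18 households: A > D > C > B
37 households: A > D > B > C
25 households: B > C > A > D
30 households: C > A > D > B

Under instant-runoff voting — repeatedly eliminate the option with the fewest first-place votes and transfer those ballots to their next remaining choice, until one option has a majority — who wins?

A

Round 1: B 25, D 45, A 55, C 57. Eliminate B.
Round 2: D 45, A 55, C 82. Eliminate D.
Round 3: A 95, C 87. A has a majority.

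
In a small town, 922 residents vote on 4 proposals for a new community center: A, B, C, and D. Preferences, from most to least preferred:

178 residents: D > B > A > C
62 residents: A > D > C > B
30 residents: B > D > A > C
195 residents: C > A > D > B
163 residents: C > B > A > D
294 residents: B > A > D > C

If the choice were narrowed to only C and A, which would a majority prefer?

Voters preferring C to A: 358; preferring A to C: 564.
A wins the head-to-head.

A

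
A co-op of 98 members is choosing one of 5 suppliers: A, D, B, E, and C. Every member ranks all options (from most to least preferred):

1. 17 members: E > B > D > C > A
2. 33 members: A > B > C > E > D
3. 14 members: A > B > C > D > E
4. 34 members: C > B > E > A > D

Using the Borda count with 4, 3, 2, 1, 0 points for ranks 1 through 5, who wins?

A: 17·0 + 33·4 + 14·4 + 34·1 = 222
D: 17·2 + 33·0 + 14·1 + 34·0 = 48
B: 17·3 + 33·3 + 14·3 + 34·3 = 294
E: 17·4 + 33·1 + 14·0 + 34·2 = 169
C: 17·1 + 33·2 + 14·2 + 34·4 = 247
B has the highest Borda score (294).

B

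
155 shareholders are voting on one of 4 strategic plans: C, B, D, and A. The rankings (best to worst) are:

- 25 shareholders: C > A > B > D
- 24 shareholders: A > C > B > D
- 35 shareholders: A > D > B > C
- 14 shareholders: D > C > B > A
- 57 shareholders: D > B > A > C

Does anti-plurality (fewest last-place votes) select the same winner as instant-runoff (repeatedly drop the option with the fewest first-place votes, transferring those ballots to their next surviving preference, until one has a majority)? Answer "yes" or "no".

no

Anti-plurality — last-place votes: C 92, B 0, D 49, A 14. Winner: B.
Instant-runoff — R1 C 25, B 0, D 71, A 59 (B out); R2 C 25, D 71, A 59 (C out); R3 D 71, A 84 (A winner). Winner: A.
The two methods disagree.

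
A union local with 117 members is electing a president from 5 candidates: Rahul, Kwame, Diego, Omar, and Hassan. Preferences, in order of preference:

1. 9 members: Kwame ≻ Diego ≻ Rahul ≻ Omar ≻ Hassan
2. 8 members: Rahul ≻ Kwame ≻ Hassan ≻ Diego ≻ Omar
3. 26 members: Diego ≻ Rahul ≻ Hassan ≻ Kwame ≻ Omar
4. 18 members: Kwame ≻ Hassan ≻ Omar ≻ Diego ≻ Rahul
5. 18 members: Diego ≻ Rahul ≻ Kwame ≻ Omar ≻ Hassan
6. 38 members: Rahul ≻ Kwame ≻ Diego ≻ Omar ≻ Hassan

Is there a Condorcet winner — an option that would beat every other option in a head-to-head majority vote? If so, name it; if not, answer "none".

none

Checking pairwise contests:
Diego beats Rahul 71–46.
Rahul beats Kwame 90–27.
Kwame beats Diego 73–44.
Rahul beats Omar 99–18.
Rahul beats Hassan 99–18.
Every option loses at least one head-to-head, so there is no Condorcet winner.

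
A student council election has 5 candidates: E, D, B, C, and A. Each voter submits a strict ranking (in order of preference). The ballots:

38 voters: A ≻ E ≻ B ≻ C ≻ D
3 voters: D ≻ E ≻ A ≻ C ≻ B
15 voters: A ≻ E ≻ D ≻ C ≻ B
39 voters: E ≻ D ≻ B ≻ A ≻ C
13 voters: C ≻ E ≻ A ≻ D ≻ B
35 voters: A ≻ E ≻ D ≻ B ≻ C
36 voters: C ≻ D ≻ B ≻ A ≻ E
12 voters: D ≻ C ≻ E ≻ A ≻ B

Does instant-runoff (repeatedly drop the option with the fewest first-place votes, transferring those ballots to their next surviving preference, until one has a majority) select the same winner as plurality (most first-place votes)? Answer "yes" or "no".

yes

Instant-runoff — R1 E 39, D 15, B 0, C 49, A 88 (B out); R2 E 39, D 15, C 49, A 88 (D out); R3 E 42, C 61, A 88 (E out); R4 C 61, A 130 (A winner). Winner: A.
Plurality — first-place votes: E 39, D 15, B 0, C 49, A 88. Winner: A.
The two methods agree.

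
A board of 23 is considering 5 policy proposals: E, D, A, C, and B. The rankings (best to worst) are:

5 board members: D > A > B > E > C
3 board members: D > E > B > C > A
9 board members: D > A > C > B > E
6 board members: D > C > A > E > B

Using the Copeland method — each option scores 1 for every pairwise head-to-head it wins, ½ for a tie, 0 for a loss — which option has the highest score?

D

E: loses to D, A, C, and B → score 0.
D: beats E, A, C, and B → score 4.
A: beats E, C, and B; loses to D → score 3.
C: beats E and B; loses to D and A → score 2.
B: beats E; loses to D, A, and C → score 1.
D has the best pairwise record.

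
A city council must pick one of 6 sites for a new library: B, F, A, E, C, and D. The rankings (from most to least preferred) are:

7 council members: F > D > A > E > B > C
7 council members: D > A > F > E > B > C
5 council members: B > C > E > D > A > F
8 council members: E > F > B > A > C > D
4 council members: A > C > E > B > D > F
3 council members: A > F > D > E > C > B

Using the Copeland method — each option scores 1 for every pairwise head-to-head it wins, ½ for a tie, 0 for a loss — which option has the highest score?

B: beats C; ties D; loses to F, A, and E → score 1.5.
F: beats B, C, and D; ties E; loses to A → score 3.5.
A: beats B, F, E, and C; loses to D → score 4.
E: beats B and C; ties F and D; loses to A → score 3.
C: ties D; loses to B, F, A, and E → score 0.5.
D: beats A; ties B, E, and C; loses to F → score 2.5.
A has the best pairwise record.

A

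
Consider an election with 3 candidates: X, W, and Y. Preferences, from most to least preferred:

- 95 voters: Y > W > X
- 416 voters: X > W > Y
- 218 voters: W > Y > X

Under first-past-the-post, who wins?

First-place votes: X 416, W 218, Y 95.
X has the most first-place votes.

X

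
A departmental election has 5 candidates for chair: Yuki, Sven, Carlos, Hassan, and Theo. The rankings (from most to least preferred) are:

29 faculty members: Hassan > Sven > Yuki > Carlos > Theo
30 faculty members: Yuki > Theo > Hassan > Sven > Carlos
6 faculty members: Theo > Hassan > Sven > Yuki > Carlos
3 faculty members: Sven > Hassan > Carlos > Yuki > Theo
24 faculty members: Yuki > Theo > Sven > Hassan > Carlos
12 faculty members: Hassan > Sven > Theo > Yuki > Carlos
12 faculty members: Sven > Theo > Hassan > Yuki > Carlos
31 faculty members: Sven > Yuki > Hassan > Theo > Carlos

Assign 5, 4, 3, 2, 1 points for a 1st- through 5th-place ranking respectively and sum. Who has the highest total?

Yuki

Yuki: 29·3 + 30·5 + 6·2 + 3·2 + 24·5 + 12·2 + 12·2 + 31·4 = 547
Sven: 29·4 + 30·2 + 6·3 + 3·5 + 24·3 + 12·4 + 12·5 + 31·5 = 544
Carlos: 29·2 + 30·1 + 6·1 + 3·3 + 24·1 + 12·1 + 12·1 + 31·1 = 182
Hassan: 29·5 + 30·3 + 6·4 + 3·4 + 24·2 + 12·5 + 12·3 + 31·3 = 508
Theo: 29·1 + 30·4 + 6·5 + 3·1 + 24·4 + 12·3 + 12·4 + 31·2 = 424
Yuki has the highest Borda score (547).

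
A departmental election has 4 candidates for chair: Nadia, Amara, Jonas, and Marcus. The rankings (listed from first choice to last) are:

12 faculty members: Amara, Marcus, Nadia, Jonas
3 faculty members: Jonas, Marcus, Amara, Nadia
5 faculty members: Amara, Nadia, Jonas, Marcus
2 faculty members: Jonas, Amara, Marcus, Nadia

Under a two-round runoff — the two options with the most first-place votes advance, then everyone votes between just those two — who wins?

Amara

Round 1 first-place votes: Nadia 0, Amara 17, Jonas 5, Marcus 0.
Amara and Jonas advance.
Runoff: Amara is preferred to Jonas by 17 voters; Jonas by 5.
Amara wins the runoff.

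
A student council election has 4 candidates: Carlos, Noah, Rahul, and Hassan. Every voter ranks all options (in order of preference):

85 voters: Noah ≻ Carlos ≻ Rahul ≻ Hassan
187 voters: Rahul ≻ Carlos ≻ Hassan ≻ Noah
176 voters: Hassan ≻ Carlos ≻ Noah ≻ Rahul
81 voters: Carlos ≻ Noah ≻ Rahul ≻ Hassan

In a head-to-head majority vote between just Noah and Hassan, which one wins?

Voters preferring Noah to Hassan: 166; preferring Hassan to Noah: 363.
Hassan wins the head-to-head.

Hassan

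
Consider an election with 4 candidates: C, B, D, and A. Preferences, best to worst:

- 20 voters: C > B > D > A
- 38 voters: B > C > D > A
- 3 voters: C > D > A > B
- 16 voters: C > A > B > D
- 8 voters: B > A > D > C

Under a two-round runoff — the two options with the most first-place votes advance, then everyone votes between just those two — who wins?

Round 1 first-place votes: C 39, B 46, D 0, A 0.
B and C advance.
Runoff: B is preferred to C by 46 voters; C by 39.
B wins the runoff.

B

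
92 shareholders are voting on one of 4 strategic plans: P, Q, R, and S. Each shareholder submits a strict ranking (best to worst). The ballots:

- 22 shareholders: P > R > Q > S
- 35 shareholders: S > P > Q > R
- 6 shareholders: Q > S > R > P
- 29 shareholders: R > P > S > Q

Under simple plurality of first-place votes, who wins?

S

First-place votes: P 22, Q 6, R 29, S 35.
S has the most first-place votes.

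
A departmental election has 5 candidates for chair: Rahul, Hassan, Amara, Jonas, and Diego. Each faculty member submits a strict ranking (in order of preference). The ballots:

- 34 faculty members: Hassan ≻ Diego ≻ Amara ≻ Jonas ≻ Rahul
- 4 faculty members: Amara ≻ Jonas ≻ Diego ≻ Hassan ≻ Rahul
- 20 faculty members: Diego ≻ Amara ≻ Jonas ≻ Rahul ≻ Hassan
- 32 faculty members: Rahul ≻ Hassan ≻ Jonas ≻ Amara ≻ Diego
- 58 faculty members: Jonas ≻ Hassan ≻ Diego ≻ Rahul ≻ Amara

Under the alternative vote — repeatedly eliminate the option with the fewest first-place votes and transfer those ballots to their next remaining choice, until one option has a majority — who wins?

Jonas

Round 1: Rahul 32, Hassan 34, Amara 4, Jonas 58, Diego 20. Eliminate Amara.
Round 2: Rahul 32, Hassan 34, Jonas 62, Diego 20. Eliminate Diego.
Round 3: Rahul 32, Hassan 34, Jonas 82. Jonas has a majority.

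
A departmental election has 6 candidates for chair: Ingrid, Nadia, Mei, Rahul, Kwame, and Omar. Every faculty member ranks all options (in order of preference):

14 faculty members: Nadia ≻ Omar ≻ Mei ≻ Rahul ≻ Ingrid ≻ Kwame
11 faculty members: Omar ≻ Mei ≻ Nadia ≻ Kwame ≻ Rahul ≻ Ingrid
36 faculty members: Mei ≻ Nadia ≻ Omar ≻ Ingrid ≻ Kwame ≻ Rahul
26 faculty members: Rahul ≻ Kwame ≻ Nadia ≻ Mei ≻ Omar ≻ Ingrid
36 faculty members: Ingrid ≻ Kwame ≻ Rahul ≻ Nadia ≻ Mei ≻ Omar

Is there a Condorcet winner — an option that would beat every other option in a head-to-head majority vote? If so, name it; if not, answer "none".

none

Checking pairwise contests:
Nadia beats Ingrid 87–36.
Rahul beats Nadia 62–61.
Nadia beats Mei 76–47.
Ingrid beats Rahul 72–51.
Ingrid beats Kwame 86–37.
Nadia beats Omar 112–11.
Every option loses at least one head-to-head, so there is no Condorcet winner.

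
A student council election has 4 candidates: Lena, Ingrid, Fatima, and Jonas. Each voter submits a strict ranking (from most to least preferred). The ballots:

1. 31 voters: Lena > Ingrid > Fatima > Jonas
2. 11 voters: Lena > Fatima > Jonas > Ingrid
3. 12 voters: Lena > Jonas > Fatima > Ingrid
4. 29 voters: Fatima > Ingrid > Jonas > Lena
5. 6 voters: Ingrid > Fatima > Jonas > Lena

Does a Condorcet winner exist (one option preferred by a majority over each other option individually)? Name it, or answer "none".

Lena

Lena vs Ingrid: 54–35 for Lena.
Lena vs Fatima: 54–35 for Lena.
Lena vs Jonas: 54–35 for Lena.
Lena beats every other option head-to-head.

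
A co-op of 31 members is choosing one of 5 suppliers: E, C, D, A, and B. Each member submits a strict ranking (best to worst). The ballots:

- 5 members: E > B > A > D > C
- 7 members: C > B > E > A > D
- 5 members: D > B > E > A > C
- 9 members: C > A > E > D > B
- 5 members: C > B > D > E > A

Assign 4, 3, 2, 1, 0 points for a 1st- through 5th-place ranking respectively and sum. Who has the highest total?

E: 5·4 + 7·2 + 5·2 + 9·2 + 5·1 = 67
C: 5·0 + 7·4 + 5·0 + 9·4 + 5·4 = 84
D: 5·1 + 7·0 + 5·4 + 9·1 + 5·2 = 44
A: 5·2 + 7·1 + 5·1 + 9·3 + 5·0 = 49
B: 5·3 + 7·3 + 5·3 + 9·0 + 5·3 = 66
C has the highest Borda score (84).

C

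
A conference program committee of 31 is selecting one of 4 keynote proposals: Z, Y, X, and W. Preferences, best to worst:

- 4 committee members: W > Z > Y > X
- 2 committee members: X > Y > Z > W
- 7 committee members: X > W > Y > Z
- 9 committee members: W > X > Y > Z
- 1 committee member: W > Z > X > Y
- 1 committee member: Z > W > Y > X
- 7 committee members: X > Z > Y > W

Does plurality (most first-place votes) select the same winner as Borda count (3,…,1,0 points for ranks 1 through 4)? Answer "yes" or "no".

yes

Plurality — first-place votes: Z 1, Y 0, X 16, W 14. Winner: X.
Borda — scores: Z 29, Y 32, X 67, W 58. Winner: X.
The two methods agree.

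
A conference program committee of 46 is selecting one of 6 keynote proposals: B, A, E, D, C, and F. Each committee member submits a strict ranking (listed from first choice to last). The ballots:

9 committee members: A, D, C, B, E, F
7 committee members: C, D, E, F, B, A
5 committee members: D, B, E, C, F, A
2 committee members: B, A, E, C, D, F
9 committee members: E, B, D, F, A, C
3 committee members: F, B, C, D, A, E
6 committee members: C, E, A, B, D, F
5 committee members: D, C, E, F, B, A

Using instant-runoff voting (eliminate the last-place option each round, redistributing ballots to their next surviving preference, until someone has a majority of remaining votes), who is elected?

Round 1: B 2, A 9, E 9, D 10, C 13, F 3. Eliminate B.
Round 2: A 11, E 9, D 10, C 13, F 3. Eliminate F.
Round 3: A 11, E 9, D 10, C 16. Eliminate E.
Round 4: A 11, D 19, C 16. Eliminate A.
Round 5: D 28, C 18. D has a majority.

D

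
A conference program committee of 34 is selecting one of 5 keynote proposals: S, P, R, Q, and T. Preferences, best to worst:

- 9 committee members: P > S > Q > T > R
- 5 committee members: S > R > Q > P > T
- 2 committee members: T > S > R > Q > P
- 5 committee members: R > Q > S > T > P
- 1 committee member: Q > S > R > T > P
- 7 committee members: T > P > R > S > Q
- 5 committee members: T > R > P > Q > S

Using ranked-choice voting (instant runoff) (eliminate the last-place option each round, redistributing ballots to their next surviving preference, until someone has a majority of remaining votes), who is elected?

S

Round 1: S 5, P 9, R 5, Q 1, T 14. Eliminate Q.
Round 2: S 6, P 9, R 5, T 14. Eliminate R.
Round 3: S 11, P 9, T 14. Eliminate P.
Round 4: S 20, T 14. S has a majority.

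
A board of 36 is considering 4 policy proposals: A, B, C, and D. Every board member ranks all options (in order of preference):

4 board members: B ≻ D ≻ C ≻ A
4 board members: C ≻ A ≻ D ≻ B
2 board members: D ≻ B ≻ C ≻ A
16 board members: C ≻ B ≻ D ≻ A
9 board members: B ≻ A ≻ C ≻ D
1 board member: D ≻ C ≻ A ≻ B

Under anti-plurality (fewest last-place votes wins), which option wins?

Last-place votes: A 22, B 5, C 0, D 9.
C is ranked last by the fewest voters, so C wins.

C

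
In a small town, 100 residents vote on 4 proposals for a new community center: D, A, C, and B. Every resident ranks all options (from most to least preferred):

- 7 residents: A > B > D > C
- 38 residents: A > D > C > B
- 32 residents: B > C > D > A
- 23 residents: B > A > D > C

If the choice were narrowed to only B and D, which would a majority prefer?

B

Voters preferring B to D: 62; preferring D to B: 38.
B wins the head-to-head.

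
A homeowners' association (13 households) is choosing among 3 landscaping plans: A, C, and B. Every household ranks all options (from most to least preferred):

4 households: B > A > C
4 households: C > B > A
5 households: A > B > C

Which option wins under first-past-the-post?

First-place votes: A 5, C 4, B 4.
A has the most first-place votes.

A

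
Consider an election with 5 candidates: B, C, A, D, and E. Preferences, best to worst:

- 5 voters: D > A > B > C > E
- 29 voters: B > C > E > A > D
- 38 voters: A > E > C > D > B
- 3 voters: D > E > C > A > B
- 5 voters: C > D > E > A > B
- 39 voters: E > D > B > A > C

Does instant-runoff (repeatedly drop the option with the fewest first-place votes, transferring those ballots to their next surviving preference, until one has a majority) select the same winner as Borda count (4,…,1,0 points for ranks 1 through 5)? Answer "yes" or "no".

yes

Instant-runoff — R1 B 29, C 5, A 38, D 8, E 39 (C out); R2 B 29, A 38, D 13, E 39 (D out); R3 B 29, A 43, E 47 (B out); R4 A 43, E 76 (E winner). Winner: E.
Borda — scores: B 204, C 194, A 243, D 202, E 347. Winner: E.
The two methods agree.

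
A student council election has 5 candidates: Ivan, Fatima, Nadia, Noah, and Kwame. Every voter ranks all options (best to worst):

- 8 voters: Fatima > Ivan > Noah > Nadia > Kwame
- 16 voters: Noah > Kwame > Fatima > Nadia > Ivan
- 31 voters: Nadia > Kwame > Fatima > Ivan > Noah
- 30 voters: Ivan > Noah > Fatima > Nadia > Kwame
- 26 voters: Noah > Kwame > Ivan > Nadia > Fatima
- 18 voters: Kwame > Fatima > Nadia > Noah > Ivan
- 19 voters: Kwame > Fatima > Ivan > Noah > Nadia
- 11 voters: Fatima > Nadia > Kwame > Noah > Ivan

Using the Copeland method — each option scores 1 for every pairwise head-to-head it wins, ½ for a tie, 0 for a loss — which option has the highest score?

Fatima

Ivan: beats Nadia and Noah; loses to Fatima and Kwame → score 2.
Fatima: beats Ivan, Nadia, and Noah; loses to Kwame → score 3.
Nadia: beats Kwame; loses to Ivan, Fatima, and Noah → score 1.
Noah: beats Nadia and Kwame; loses to Ivan and Fatima → score 2.
Kwame: beats Ivan and Fatima; loses to Nadia and Noah → score 2.
Fatima has the best pairwise record.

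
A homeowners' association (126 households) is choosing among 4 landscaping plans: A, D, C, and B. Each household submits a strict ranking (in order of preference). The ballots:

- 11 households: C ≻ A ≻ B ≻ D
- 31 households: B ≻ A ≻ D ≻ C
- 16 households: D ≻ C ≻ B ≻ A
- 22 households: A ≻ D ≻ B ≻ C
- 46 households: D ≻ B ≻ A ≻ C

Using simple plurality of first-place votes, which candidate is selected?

D

First-place votes: A 22, D 62, C 11, B 31.
D has the most first-place votes.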